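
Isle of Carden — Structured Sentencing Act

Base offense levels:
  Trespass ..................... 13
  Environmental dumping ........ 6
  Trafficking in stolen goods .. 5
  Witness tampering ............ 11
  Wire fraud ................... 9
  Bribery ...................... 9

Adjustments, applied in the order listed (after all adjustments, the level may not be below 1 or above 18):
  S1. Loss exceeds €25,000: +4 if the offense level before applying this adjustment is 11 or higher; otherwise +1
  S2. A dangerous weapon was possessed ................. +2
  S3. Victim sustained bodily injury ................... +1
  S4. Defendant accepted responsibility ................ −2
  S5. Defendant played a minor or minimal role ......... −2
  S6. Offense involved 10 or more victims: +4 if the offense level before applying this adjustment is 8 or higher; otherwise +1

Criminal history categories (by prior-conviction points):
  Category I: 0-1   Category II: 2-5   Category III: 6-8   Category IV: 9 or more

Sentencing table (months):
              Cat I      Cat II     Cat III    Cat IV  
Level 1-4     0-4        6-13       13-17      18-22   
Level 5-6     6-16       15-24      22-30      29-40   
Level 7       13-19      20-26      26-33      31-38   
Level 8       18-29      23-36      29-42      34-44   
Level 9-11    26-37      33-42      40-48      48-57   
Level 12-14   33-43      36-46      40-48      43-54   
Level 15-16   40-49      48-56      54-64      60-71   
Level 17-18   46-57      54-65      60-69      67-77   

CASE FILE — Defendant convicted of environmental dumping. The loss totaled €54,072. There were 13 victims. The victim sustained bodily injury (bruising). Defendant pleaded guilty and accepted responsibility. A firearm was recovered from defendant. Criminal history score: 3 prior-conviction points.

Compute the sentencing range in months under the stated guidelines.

Base offense level for environmental dumping: 6.
S1 applies (level before this adjustment is 6 < 11, so +1): 6 + 1 = 7.
S2 applies: 7 + 2 = 9.
S3 applies: 9 + 1 = 10.
S4 applies: 10 − 2 = 8.
S6 applies (level before this adjustment is 8 ≥ 8, so +4): 8 + 4 = 12.
Final offense level: 12.
Criminal history: 3 prior points → Category II (2-5).
Level 12 falls in the 12-14 band.
Grid: Level 12-14 × Category II = 36-46 months.

36-46 months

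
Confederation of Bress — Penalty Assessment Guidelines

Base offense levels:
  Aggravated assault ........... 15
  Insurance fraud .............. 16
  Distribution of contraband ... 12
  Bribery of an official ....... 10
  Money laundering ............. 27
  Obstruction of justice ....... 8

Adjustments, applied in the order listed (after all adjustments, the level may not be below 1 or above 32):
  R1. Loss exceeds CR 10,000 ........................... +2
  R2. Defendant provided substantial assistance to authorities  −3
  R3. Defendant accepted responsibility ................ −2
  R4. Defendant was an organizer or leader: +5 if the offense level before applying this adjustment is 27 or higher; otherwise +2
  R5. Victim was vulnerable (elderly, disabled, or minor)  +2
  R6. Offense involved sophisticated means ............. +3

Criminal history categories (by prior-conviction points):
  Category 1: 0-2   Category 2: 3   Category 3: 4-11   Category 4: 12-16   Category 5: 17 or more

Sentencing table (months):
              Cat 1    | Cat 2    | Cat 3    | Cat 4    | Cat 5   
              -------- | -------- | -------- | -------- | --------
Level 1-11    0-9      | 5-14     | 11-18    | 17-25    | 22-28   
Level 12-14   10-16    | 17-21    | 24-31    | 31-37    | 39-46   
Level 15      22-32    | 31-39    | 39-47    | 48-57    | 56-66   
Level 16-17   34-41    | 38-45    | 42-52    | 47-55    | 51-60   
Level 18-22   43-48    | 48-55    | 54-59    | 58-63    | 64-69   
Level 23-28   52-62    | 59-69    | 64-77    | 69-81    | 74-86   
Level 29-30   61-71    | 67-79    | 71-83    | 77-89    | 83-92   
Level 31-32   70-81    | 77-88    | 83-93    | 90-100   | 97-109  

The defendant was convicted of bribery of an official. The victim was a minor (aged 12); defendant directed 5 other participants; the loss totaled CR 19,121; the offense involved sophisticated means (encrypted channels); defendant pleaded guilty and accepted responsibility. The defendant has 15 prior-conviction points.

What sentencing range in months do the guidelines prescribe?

47-55 months

Base offense level for bribery of an official: 10.
R1 applies: 10 + 2 = 12.
R2 does not apply.
R3 applies: 12 − 2 = 10.
R4 applies (level before this adjustment is 10 < 27, so +2): 10 + 2 = 12.
R5 applies: 12 + 2 = 14.
R6 applies: 14 + 3 = 17.
Final offense level: 17.
Criminal history: 15 prior points → Category 4 (12-16).
Level 17 falls in the 16-17 band.
Grid: Level 16-17 × Category 4 = 47-55 months.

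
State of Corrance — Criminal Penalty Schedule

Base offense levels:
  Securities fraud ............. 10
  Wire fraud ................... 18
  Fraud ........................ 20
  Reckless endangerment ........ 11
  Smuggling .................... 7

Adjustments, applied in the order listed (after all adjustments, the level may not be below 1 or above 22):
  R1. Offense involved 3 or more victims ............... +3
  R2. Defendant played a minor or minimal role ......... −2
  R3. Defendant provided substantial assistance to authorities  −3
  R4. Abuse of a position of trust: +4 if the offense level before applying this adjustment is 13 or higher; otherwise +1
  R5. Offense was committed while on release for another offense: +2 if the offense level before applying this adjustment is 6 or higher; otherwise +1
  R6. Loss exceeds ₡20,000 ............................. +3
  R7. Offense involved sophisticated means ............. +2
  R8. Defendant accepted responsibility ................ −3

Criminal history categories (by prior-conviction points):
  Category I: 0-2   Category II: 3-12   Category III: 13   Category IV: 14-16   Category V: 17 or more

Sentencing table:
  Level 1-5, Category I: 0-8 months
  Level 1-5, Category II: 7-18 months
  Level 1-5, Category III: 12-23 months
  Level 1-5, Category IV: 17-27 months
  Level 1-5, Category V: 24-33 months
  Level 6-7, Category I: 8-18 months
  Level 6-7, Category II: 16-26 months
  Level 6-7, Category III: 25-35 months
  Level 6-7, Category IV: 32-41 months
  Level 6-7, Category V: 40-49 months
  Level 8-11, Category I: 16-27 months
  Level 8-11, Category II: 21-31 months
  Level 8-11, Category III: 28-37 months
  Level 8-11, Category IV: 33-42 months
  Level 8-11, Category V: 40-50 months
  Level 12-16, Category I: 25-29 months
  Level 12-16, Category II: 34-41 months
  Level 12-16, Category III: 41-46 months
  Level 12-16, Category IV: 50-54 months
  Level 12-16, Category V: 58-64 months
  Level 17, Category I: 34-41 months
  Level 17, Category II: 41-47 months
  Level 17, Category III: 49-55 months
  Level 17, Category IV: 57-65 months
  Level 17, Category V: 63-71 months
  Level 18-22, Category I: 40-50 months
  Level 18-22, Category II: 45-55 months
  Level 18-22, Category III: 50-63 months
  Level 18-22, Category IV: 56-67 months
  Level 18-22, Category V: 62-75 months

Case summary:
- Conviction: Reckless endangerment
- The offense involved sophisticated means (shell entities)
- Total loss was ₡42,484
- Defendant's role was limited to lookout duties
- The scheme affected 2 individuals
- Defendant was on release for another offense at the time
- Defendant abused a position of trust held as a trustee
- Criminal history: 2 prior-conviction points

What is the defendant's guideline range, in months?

34-41 months

Base offense level for reckless endangerment: 11.
R2 applies: 11 − 2 = 9.
R4 applies (level before this adjustment is 9 < 13, so +1): 9 + 1 = 10.
R5 applies (level before this adjustment is 10 ≥ 6, so +2): 10 + 2 = 12.
R6 applies: 12 + 3 = 15.
R7 applies: 15 + 2 = 17.
R8 does not apply.
Final offense level: 17.
Criminal history: 2 prior points → Category I (0-2).
Level 17 falls in the 17 band.
Grid: Level 17 × Category I = 34-41 months.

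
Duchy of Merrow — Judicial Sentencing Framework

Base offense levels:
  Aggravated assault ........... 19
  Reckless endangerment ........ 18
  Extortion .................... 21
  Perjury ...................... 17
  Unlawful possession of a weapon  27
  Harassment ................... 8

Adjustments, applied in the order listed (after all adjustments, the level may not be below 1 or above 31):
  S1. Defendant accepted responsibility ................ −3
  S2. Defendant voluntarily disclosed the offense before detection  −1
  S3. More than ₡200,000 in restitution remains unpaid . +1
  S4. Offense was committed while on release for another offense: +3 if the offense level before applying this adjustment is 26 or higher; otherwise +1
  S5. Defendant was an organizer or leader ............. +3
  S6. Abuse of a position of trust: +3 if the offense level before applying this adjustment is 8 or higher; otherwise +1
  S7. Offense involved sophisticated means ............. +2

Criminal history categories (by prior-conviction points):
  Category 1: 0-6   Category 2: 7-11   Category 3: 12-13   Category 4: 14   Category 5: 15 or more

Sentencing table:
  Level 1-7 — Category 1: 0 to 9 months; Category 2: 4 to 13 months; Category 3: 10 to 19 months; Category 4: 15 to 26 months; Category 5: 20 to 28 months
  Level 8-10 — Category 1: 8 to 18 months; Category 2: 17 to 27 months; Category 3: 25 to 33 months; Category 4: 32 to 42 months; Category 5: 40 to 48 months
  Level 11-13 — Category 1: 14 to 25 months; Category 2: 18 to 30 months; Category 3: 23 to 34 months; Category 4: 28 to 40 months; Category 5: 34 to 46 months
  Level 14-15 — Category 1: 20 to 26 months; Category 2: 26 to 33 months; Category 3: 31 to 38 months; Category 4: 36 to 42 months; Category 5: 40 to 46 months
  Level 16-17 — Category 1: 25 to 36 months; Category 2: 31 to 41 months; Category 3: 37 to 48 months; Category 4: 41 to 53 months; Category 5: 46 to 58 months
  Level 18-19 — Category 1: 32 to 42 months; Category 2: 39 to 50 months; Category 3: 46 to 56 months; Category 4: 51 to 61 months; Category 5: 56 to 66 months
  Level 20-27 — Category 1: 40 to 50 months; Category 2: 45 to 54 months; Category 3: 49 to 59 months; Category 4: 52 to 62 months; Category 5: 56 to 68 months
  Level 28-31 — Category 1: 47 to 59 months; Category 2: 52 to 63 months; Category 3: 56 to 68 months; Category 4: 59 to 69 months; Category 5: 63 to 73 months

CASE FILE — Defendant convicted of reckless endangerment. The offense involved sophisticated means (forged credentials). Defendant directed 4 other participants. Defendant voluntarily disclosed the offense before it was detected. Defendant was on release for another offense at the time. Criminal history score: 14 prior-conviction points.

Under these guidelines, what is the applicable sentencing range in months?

52-62 months

Base offense level for reckless endangerment: 18.
S2 applies: 18 − 1 = 17.
S4 applies (level before this adjustment is 17 < 26, so +1): 17 + 1 = 18.
S5 applies: 18 + 3 = 21.
S6 does not apply.
S7 applies: 21 + 2 = 23.
Final offense level: 23.
Criminal history: 14 prior points → Category 4 (14).
Level 23 falls in the 20-27 band.
Grid: Level 20-27 × Category 4 = 52-62 months.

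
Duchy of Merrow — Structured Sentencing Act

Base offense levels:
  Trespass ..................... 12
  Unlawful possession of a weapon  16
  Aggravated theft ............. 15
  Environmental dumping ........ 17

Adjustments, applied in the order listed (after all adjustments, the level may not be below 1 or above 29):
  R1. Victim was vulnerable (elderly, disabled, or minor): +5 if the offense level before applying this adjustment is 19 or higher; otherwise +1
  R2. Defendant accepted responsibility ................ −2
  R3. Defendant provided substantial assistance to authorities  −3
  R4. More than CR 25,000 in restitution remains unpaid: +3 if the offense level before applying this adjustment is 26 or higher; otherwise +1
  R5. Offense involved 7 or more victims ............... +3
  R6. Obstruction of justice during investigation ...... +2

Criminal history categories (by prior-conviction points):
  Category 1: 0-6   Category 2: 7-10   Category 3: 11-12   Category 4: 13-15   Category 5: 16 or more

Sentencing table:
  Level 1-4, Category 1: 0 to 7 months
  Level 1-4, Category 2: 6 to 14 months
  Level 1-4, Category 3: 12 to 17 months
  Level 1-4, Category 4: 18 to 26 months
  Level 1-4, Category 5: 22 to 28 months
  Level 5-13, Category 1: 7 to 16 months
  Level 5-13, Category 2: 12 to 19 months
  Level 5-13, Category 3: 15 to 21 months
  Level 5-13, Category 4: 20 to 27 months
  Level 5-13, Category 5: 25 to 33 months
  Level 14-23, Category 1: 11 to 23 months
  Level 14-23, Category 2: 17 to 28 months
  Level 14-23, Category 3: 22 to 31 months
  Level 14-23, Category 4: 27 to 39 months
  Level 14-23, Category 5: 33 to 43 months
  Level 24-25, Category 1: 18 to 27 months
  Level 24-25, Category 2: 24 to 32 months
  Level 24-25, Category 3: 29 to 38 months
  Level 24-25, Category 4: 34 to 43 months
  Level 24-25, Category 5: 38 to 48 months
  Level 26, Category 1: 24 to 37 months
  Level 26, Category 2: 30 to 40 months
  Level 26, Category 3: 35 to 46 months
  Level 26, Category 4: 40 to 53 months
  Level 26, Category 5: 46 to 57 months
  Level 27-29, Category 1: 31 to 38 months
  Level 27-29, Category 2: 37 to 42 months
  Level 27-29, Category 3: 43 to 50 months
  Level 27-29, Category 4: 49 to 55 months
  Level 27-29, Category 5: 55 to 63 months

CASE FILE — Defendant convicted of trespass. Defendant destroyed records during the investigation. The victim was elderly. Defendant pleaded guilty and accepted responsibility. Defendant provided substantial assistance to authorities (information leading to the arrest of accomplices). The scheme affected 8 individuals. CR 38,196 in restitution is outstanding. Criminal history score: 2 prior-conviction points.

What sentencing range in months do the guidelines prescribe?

Base offense level for trespass: 12.
R1 applies (level before this adjustment is 12 < 19, so +1): 12 + 1 = 13.
R2 applies: 13 − 2 = 11.
R3 applies: 11 − 3 = 8.
R4 applies (level before this adjustment is 8 < 26, so +1): 8 + 1 = 9.
R5 applies: 9 + 3 = 12.
R6 applies: 12 + 2 = 14.
Final offense level: 14.
Criminal history: 2 prior points → Category 1 (0-6).
Level 14 falls in the 14-23 band.
Grid: Level 14-23 × Category 1 = 11-23 months.

11-23 months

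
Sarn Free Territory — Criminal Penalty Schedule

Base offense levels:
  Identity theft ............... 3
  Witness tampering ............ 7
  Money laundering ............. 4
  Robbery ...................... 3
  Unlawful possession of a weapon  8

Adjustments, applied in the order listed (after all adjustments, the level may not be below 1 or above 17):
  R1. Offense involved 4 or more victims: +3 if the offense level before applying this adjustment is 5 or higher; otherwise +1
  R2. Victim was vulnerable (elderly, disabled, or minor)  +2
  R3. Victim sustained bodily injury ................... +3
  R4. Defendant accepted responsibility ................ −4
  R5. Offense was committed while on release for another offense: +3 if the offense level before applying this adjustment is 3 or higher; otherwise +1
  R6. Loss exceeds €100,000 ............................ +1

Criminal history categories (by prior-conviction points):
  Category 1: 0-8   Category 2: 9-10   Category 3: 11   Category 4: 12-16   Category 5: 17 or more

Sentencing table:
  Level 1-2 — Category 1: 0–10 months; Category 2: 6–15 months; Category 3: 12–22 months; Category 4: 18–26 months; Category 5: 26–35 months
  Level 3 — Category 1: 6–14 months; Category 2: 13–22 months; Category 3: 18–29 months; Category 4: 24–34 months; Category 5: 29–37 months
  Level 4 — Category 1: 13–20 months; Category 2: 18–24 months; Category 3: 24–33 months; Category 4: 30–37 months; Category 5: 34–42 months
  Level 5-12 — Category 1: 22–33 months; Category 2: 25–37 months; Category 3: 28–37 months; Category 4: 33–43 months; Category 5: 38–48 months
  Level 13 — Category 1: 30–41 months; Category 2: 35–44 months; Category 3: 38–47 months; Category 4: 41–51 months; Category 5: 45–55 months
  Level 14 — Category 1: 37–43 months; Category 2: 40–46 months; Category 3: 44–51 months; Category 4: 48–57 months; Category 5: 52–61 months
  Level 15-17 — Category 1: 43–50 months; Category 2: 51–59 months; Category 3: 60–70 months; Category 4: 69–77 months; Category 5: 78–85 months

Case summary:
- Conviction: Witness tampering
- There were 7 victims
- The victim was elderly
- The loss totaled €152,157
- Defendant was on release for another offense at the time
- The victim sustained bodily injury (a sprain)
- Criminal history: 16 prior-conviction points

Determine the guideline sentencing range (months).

69-77 months

Base offense level for witness tampering: 7.
R1 applies (level before this adjustment is 7 ≥ 5, so +3): 7 + 3 = 10.
R2 applies: 10 + 2 = 12.
R3 applies: 12 + 3 = 15.
R5 applies (level before this adjustment is 15 ≥ 3, so +3): 15 + 3 = 18.
R6 applies: 18 + 1 = 19.
Level 19 exceeds the maximum of 17; capped at 17.
Final offense level: 17.
Criminal history: 16 prior points → Category 4 (12-16).
Level 17 falls in the 15-17 band.
Grid: Level 15-17 × Category 4 = 69-77 months.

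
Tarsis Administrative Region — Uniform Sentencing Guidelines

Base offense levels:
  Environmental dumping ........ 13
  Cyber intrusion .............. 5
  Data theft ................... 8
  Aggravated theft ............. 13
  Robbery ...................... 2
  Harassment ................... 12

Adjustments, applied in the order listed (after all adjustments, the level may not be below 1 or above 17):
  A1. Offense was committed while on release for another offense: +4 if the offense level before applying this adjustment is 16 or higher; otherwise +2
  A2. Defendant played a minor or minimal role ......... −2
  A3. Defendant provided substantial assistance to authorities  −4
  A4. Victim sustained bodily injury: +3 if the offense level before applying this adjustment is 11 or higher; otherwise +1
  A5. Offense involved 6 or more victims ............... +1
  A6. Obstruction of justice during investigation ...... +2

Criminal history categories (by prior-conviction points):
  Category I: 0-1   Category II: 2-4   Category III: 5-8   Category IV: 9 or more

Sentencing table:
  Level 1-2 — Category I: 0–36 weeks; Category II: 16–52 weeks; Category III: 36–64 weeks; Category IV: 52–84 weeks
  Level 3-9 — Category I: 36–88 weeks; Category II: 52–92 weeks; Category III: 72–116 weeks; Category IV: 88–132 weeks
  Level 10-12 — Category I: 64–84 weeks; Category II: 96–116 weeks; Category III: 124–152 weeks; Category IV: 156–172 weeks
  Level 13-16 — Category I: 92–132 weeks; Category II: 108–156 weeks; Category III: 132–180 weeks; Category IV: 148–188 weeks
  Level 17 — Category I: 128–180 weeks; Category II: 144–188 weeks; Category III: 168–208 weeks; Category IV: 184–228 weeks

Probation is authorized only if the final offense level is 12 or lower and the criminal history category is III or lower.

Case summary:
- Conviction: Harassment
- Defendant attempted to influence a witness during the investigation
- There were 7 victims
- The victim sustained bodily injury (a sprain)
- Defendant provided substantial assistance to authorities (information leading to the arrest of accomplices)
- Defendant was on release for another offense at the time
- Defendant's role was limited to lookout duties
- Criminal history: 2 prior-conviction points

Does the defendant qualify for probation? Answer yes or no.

Base offense level for harassment: 12.
A1 applies (level before this adjustment is 12 < 16, so +2): 12 + 2 = 14.
A2 applies: 14 − 2 = 12.
A3 applies: 12 − 4 = 8.
A4 applies (level before this adjustment is 8 < 11, so +1): 8 + 1 = 9.
A5 applies: 9 + 1 = 10.
A6 applies: 10 + 2 = 12.
Final offense level: 12.
Criminal history: 2 prior points → Category II (2-4).
Level 12 falls in the 10-12 band.
Grid: Level 10-12 × Category II = 96-116 weeks.
Probation check: level 12 ≤ 12 and category II ≤ III → eligible.

Yes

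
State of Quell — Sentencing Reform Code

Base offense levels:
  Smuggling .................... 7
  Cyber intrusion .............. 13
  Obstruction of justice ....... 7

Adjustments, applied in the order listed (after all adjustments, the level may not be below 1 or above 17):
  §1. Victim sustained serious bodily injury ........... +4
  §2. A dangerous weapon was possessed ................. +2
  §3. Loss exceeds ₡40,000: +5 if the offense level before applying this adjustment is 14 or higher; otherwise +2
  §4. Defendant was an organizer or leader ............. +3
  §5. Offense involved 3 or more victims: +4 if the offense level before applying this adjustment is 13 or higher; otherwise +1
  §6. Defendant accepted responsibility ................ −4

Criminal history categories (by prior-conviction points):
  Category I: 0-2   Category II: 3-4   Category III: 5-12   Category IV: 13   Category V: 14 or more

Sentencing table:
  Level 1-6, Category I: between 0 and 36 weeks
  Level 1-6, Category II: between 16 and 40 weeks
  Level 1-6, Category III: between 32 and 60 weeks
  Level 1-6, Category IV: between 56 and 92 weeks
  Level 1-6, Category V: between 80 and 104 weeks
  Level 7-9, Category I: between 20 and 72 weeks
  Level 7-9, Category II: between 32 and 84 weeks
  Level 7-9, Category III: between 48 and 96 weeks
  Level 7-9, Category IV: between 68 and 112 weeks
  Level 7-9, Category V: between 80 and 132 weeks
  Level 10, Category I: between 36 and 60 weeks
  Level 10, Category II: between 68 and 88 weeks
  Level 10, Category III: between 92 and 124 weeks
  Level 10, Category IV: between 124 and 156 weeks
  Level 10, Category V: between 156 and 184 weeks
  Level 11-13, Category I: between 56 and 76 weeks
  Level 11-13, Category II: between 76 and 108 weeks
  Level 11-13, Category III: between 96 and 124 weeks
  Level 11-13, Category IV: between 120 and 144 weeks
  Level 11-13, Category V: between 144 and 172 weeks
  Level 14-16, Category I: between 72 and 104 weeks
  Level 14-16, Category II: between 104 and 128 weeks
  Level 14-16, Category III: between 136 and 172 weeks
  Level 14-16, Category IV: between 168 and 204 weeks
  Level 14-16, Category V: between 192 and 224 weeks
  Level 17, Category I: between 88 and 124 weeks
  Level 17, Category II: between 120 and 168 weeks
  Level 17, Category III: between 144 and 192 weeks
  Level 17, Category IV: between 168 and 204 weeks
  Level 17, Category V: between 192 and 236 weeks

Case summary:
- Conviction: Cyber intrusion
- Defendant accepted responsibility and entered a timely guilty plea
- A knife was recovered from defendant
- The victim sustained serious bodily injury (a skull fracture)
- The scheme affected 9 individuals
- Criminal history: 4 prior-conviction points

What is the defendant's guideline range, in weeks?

120-168 weeks

Base offense level for cyber intrusion: 13.
§1 applies: 13 + 4 = 17.
§2 applies: 17 + 2 = 19.
§3 does not apply.
§4 does not apply.
§5 applies (level before this adjustment is 19 ≥ 13, so +4): 19 + 4 = 23.
§6 applies: 23 − 4 = 19.
Level 19 exceeds the maximum of 17; capped at 17.
Final offense level: 17.
Criminal history: 4 prior points → Category II (3-4).
Level 17 falls in the 17 band.
Grid: Level 17 × Category II = 120-168 weeks.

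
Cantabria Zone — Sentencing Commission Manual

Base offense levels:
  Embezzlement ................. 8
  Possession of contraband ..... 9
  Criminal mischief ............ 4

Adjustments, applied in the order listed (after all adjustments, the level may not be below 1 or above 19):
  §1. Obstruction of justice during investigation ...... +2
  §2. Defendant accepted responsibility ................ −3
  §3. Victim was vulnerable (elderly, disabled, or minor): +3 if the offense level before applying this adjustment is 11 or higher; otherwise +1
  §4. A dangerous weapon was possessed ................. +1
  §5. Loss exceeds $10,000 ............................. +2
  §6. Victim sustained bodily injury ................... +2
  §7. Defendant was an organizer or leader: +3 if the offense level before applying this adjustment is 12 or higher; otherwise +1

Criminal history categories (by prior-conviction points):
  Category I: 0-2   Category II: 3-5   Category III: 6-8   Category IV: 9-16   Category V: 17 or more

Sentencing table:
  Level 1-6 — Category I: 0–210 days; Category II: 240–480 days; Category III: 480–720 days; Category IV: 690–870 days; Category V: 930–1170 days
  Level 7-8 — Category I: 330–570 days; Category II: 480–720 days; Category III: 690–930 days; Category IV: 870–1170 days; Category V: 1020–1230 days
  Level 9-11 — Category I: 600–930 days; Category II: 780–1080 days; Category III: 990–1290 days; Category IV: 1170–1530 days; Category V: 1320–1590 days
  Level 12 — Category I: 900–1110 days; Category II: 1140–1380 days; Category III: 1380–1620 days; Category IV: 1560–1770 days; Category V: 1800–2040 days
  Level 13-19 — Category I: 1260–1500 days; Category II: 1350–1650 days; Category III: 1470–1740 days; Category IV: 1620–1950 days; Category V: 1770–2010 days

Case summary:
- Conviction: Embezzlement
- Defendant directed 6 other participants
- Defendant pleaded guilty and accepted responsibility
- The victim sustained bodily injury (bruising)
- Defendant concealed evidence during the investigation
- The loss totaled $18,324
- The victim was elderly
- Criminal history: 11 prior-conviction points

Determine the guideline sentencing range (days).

1620-1950 days

Base offense level for embezzlement: 8.
§1 applies: 8 + 2 = 10.
§2 applies: 10 − 3 = 7.
§3 applies (level before this adjustment is 7 < 11, so +1): 7 + 1 = 8.
§4 does not apply.
§5 applies: 8 + 2 = 10.
§6 applies: 10 + 2 = 12.
§7 applies (level before this adjustment is 12 ≥ 12, so +3): 12 + 3 = 15.
Final offense level: 15.
Criminal history: 11 prior points → Category IV (9-16).
Level 15 falls in the 13-19 band.
Grid: Level 13-19 × Category IV = 1620-1950 days.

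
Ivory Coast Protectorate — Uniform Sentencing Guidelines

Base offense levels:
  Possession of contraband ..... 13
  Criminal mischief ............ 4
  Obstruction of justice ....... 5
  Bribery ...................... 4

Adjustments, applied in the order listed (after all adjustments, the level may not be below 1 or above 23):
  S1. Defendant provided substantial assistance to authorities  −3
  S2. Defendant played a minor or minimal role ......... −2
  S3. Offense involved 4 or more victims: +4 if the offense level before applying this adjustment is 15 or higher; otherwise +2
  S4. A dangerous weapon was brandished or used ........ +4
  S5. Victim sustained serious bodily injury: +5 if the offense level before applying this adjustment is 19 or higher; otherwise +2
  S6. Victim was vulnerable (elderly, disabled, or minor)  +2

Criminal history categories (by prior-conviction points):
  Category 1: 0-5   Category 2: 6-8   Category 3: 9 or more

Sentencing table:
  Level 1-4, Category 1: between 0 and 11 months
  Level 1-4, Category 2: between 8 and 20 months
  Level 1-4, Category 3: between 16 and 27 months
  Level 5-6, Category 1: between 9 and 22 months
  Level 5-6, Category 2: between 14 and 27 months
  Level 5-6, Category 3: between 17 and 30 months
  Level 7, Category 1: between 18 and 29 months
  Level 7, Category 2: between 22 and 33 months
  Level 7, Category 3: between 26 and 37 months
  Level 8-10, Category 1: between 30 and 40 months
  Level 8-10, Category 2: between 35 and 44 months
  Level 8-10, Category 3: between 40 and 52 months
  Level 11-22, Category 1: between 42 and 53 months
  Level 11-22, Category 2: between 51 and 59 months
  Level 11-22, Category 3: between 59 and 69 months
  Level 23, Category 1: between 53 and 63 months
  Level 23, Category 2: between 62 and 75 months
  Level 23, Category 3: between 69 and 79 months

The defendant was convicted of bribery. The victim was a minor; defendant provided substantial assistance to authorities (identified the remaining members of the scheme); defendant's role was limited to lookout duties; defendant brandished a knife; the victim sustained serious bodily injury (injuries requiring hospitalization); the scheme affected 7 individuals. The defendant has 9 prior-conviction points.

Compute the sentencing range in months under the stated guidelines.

40-52 months

Base offense level for bribery: 4.
S1 applies: 4 − 3 = 1.
S2 applies: 1 − 2 = -1.
S3 applies (level before this adjustment is -1 < 15, so +2): -1 + 2 = 1.
S4 applies: 1 + 4 = 5.
S5 applies (level before this adjustment is 5 < 19, so +2): 5 + 2 = 7.
S6 applies: 7 + 2 = 9.
Final offense level: 9.
Criminal history: 9 prior points → Category 3 (9+).
Level 9 falls in the 8-10 band.
Grid: Level 8-10 × Category 3 = 40-52 months.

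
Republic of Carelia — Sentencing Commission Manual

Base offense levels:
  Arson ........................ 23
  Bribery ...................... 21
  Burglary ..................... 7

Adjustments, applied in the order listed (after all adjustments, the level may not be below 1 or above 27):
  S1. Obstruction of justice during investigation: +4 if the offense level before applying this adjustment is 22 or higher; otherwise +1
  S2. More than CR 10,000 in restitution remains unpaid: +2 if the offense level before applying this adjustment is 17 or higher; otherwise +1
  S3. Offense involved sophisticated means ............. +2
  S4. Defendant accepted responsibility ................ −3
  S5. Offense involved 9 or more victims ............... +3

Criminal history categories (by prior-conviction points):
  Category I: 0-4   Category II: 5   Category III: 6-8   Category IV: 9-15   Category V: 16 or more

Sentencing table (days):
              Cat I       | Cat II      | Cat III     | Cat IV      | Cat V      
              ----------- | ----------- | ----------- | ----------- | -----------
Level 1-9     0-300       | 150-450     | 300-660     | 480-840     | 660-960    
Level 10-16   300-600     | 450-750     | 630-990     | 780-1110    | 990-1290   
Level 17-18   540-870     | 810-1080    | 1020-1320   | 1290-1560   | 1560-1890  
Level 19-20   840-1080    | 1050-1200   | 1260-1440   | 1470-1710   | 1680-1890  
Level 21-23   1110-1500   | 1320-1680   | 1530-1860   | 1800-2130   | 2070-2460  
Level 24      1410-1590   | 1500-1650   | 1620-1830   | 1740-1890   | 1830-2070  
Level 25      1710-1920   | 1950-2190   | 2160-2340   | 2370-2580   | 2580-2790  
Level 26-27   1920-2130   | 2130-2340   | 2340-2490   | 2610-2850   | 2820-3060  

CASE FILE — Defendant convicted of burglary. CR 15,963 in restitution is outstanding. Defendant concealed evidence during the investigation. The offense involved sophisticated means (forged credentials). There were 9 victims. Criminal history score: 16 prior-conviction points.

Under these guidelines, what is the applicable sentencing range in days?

990-1290 days

Base offense level for burglary: 7.
S1 applies (level before this adjustment is 7 < 22, so +1): 7 + 1 = 8.
S2 applies (level before this adjustment is 8 < 17, so +1): 8 + 1 = 9.
S3 applies: 9 + 2 = 11.
S5 applies: 11 + 3 = 14.
Final offense level: 14.
Criminal history: 16 prior points → Category V (16+).
Level 14 falls in the 10-16 band.
Grid: Level 10-16 × Category V = 990-1290 days.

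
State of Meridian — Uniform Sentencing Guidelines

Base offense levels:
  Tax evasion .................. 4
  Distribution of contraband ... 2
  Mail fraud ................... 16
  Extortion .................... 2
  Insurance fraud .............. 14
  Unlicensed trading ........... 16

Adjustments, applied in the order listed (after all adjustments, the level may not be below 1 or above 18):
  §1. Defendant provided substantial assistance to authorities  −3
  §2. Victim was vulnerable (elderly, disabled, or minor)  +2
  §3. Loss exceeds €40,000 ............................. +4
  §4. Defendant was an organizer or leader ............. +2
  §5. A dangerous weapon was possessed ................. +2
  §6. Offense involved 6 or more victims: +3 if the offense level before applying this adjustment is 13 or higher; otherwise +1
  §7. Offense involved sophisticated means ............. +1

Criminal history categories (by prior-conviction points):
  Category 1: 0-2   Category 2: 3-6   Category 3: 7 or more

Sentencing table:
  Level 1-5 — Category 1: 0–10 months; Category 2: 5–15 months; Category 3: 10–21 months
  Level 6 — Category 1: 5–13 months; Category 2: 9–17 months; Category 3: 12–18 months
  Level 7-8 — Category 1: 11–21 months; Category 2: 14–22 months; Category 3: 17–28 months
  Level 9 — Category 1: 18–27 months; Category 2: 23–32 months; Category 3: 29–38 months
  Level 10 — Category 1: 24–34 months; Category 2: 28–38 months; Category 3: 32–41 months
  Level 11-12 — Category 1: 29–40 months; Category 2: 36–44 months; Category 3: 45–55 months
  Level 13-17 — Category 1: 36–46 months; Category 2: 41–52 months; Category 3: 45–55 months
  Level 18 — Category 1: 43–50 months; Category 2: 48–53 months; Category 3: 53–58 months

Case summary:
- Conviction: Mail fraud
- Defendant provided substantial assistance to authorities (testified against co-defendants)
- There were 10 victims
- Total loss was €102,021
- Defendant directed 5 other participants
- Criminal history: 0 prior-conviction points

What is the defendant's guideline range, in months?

43-50 months

Base offense level for mail fraud: 16.
§1 applies: 16 − 3 = 13.
§3 applies: 13 + 4 = 17.
§4 applies: 17 + 2 = 19.
§6 applies (level before this adjustment is 19 ≥ 13, so +3): 19 + 3 = 22.
Level 22 exceeds the maximum of 18; capped at 18.
Final offense level: 18.
Criminal history: 0 prior points → Category 1 (0-2).
Level 18 falls in the 18 band.
Grid: Level 18 × Category 1 = 43-50 months.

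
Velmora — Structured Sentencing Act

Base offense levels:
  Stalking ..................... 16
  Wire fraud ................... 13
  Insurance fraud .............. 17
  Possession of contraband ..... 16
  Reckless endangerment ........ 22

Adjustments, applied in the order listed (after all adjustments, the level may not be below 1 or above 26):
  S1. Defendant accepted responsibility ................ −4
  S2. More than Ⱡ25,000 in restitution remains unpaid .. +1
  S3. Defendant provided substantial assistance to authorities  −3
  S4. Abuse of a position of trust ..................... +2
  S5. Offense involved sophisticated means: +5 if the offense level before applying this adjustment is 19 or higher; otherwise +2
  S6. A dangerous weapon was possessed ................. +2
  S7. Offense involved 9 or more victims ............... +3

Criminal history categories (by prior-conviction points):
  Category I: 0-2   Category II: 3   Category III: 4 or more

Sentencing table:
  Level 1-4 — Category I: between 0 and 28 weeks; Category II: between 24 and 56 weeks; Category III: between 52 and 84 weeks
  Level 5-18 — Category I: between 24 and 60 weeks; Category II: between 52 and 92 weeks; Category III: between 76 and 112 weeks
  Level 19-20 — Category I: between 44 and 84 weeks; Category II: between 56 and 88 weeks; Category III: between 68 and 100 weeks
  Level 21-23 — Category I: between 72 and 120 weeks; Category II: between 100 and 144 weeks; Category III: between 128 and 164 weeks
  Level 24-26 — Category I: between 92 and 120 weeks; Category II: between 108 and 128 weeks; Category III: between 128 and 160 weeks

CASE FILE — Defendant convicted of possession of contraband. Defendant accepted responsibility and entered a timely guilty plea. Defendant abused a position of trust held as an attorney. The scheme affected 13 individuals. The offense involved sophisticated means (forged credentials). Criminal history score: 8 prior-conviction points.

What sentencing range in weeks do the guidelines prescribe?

Base offense level for possession of contraband: 16.
S1 applies: 16 − 4 = 12.
S3 does not apply.
S4 applies: 12 + 2 = 14.
S5 applies (level before this adjustment is 14 < 19, so +2): 14 + 2 = 16.
S6 does not apply.
S7 applies: 16 + 3 = 19.
Final offense level: 19.
Criminal history: 8 prior points → Category III (4+).
Level 19 falls in the 19-20 band.
Grid: Level 19-20 × Category III = 68-100 weeks.

68-100 weeks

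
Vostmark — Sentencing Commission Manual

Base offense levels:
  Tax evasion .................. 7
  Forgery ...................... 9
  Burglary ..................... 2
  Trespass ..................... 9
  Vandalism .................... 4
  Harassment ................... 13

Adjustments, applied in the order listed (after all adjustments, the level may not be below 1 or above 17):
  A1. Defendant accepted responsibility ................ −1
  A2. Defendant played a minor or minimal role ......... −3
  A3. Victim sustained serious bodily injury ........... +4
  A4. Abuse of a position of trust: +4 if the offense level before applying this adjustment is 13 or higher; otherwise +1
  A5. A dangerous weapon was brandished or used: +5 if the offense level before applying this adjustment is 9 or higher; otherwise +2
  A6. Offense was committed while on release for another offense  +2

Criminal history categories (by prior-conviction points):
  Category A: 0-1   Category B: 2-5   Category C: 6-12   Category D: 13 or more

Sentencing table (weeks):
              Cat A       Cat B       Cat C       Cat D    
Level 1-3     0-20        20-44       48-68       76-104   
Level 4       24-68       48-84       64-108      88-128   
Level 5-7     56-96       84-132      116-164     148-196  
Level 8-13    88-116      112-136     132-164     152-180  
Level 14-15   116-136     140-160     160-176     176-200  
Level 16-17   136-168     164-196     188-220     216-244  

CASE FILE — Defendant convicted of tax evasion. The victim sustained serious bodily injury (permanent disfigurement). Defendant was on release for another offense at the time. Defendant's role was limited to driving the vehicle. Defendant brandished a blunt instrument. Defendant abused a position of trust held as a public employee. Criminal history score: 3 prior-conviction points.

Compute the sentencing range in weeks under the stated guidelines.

Base offense level for tax evasion: 7.
A2 applies: 7 − 3 = 4.
A3 applies: 4 + 4 = 8.
A4 applies (level before this adjustment is 8 < 13, so +1): 8 + 1 = 9.
A5 applies (level before this adjustment is 9 ≥ 9, so +5): 9 + 5 = 14.
A6 applies: 14 + 2 = 16.
Final offense level: 16.
Criminal history: 3 prior points → Category B (2-5).
Level 16 falls in the 16-17 band.
Grid: Level 16-17 × Category B = 164-196 weeks.

164-196 weeks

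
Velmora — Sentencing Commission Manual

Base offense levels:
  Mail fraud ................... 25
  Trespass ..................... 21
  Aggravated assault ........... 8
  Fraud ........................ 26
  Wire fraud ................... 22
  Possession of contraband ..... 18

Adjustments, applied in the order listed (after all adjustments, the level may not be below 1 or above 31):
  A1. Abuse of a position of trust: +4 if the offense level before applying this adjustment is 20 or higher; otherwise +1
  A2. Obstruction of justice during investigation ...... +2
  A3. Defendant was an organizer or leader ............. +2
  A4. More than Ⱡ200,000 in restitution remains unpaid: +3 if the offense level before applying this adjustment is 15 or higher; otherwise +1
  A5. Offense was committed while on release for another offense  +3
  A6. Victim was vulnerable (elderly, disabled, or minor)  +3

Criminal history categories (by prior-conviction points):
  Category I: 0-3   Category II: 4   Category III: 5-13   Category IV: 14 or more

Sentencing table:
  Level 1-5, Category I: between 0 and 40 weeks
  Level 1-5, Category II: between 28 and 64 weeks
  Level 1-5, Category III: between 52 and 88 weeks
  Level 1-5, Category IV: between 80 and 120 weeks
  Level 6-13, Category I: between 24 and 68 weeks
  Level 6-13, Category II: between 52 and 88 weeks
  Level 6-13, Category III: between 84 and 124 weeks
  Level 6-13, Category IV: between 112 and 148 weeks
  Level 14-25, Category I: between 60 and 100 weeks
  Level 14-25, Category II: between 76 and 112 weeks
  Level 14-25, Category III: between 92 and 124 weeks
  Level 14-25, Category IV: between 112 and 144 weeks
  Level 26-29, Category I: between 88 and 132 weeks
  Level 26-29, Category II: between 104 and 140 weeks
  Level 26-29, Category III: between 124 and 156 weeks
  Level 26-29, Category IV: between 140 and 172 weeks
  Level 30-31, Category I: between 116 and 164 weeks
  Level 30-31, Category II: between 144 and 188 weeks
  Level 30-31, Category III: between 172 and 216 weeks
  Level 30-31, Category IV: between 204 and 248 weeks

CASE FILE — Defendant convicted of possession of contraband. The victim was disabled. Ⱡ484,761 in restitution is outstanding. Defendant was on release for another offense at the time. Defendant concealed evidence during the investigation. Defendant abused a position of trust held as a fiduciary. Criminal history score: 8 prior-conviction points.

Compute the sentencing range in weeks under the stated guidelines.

Base offense level for possession of contraband: 18.
A1 applies (level before this adjustment is 18 < 20, so +1): 18 + 1 = 19.
A2 applies: 19 + 2 = 21.
A4 applies (level before this adjustment is 21 ≥ 15, so +3): 21 + 3 = 24.
A5 applies: 24 + 3 = 27.
A6 applies: 27 + 3 = 30.
Final offense level: 30.
Criminal history: 8 prior points → Category III (5-13).
Level 30 falls in the 30-31 band.
Grid: Level 30-31 × Category III = 172-216 weeks.

172-216 weeks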